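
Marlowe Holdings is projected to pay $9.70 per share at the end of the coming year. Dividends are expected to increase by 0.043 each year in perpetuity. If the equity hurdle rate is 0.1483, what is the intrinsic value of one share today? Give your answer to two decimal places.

$92.12

Gordon growth model: P₀ = D₁/(r − g), with D₁ = 9.70 given directly.
P₀ = 9.7000 / (0.1483 − 0.043) = 9.7000 / 0.1053 = 92.1178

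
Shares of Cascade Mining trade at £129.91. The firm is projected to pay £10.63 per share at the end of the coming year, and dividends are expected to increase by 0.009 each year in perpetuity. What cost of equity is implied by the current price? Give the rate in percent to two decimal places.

Rearranging the constant-growth DDM: r = D₁/P₀ + g.
r = 10.6300 / 129.91 + 0.009 = 0.08183 + 0.009 = 0.09083

9.08%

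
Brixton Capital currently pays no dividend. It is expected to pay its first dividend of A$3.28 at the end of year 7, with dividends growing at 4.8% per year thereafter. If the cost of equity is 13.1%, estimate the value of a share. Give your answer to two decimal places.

Deferred-dividend DDM. At t=6 the remaining stream is a growing perpetuity with first payment D_7 = 3.28.
V_6 = D_7/(r−g) = 3.28/(0.131−0.048) = 39.5181
P₀ = V_6/(1+r)^6 = 39.5181/(1+0.131)^6 = 18.8808

A$18.88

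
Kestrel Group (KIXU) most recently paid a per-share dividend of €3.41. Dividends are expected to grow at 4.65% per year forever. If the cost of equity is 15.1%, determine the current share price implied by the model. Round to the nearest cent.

€34.15

Gordon growth model: P₀ = D₁/(r − g). D₁ = 3.41 × (1 + 0.0465) = 3.5686.
P₀ = 3.5686 / (0.151 − 0.0465) = 3.5686 / 0.1045 = 34.1489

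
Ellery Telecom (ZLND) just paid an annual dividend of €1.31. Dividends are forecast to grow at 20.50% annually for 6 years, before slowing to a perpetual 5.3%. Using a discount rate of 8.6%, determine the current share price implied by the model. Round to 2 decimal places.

€89.50

Two-stage DDM. Project D₁…D_6 at 0.205, terminal growth 0.053, discount at r = 0.086.
D_1 = 1.5786
D_2 = 1.9022
D_3 = 2.2921
D_4 = 2.7620
D_5 = 3.3282
D_6 = 4.0105
Terminal value at t=6: TV = D_7/(r−g) = 4.2230/(0.086−0.053) = 127.9700
P₀ = 1.5786/(1+0.086)^1 + 1.9022/(1+0.086)^2 + 2.2921/(1+0.086)^3 + 2.7620/(1+0.086)^4 + 3.3282/(1+0.086)^5 + 4.0105/(1+0.086)^6 + 127.9700/(1+0.086)^6 = 89.4956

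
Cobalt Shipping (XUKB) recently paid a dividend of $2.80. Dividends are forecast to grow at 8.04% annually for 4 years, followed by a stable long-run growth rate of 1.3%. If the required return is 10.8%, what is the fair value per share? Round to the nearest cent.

Two-stage DDM. Project D₁…D_4 at 0.0804, terminal growth 0.013, discount at r = 0.108.
D_1 = 3.0251
D_2 = 3.2683
D_3 = 3.5311
D_4 = 3.8150
Terminal value at t=4: TV = D_5/(r−g) = 3.8646/(0.108−0.013) = 40.6801
P₀ = 3.0251/(1+0.108)^1 + 3.2683/(1+0.108)^2 + 3.5311/(1+0.108)^3 + 3.8150/(1+0.108)^4 + 40.6801/(1+0.108)^4 = 37.5109

$37.51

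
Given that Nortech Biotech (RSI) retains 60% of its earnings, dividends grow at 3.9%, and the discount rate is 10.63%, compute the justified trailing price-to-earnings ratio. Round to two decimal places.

Payout ratio b = 1 − 0.60 = 0.40.
Justified trailing P/E = b(1+g)/(r−g) = 0.40×(1+0.039)/(0.1063−0.039) = 6.1753

6.18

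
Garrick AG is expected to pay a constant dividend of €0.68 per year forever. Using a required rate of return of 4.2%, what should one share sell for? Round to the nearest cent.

Zero-growth DDM (perpetuity): P₀ = D/r = 0.68 / 0.042 = 16.1905

€16.19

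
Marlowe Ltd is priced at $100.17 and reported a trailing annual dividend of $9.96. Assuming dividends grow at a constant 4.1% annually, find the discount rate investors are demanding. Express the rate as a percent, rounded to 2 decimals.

14.45%

Rearranging the constant-growth DDM: r = D₁/P₀ + g.
D₁ = 9.96 × (1 + 0.041) = 10.3684.
r = 10.3684 / 100.17 + 0.041 = 0.10351 + 0.041 = 0.14451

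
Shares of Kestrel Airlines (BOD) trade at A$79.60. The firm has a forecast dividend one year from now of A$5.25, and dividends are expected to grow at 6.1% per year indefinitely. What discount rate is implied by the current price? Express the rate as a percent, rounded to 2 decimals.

12.70%

Rearranging the constant-growth DDM: r = D₁/P₀ + g.
r = 5.2500 / 79.60 + 0.061 = 0.06595 + 0.061 = 0.12695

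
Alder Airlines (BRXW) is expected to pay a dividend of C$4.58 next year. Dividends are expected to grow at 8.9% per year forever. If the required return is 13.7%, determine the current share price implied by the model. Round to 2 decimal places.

C$95.42

Gordon growth model: P₀ = D₁/(r − g), with D₁ = 4.58 given directly.
P₀ = 4.5800 / (0.137 − 0.089) = 4.5800 / 0.048 = 95.4167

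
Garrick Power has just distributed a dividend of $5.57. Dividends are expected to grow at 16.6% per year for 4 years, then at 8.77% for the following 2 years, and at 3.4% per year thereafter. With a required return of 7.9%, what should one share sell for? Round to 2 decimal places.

$219.88

Three-stage DDM. Project D₁…D_6; terminal Gordon value at t=6 with g = 0.034; discount at r = 0.079.
D_1 = 6.4946
D_2 = 7.5727
D_3 = 8.8298
D_4 = 10.2955
D_5 = 11.1985
D_6 = 12.1806
TV_6 = 12.5947/(0.079−0.034) = 279.8825
P₀ = Σ Dₜ/(1+r)ᵗ + TV_6/(1+r)^6 = 219.8800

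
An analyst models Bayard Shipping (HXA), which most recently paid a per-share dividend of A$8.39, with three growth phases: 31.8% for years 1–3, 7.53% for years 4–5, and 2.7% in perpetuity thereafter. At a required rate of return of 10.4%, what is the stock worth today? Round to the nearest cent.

Three-stage DDM. Project D₁…D_5; terminal Gordon value at t=5 with g = 0.027; discount at r = 0.104.
D_1 = 11.0580
D_2 = 14.5745
D_3 = 19.2092
D_4 = 20.6556
D_5 = 22.2110
TV_5 = 22.8107/(0.104−0.027) = 296.2424
P₀ = Σ Dₜ/(1+r)ᵗ + TV_5/(1+r)^5 = 244.3329

A$244.33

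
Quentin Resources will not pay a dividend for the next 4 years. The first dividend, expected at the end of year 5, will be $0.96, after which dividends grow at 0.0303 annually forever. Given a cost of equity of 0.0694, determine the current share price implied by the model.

$18.77

Deferred-dividend DDM. At t=4 the remaining stream is a growing perpetuity with first payment D_5 = 0.96.
V_4 = D_5/(r−g) = 0.96/(0.0694−0.0303) = 24.5524
P₀ = V_4/(1+r)^4 = 24.5524/(1+0.0694)^4 = 18.7730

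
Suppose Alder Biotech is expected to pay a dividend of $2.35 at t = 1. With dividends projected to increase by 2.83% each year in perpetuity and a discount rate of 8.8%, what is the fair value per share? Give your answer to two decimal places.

$39.36

Gordon growth model: P₀ = D₁/(r − g), with D₁ = 2.35 given directly.
P₀ = 2.3500 / (0.088 − 0.0283) = 2.3500 / 0.0597 = 39.3635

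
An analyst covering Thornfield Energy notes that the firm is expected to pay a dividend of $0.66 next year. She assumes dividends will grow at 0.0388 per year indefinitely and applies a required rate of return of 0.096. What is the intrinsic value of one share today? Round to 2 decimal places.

Gordon growth model: P₀ = D₁/(r − g), with D₁ = 0.66 given directly.
P₀ = 0.6600 / (0.096 − 0.0388) = 0.6600 / 0.0572 = 11.5385

$11.54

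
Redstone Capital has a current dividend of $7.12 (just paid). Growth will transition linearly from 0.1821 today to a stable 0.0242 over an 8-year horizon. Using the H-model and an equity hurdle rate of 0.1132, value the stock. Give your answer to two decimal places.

H-model: P₀ = D₀[(1+g_L) + H(g_S−g_L)]/(r−g_L), with H = 8/2 = 4.
P₀ = 7.12 × [(1+0.0242) + 4×(0.1821−0.0242)] / (0.1132−0.0242)
   = 7.12 × 1.6558 / 0.089 = 132.4640

$132.46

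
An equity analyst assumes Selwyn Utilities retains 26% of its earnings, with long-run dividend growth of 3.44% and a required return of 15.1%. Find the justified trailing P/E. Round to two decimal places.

Payout ratio b = 1 − 0.26 = 0.74.
Justified trailing P/E = b(1+g)/(r−g) = 0.74×(1+0.0344)/(0.151−0.0344) = 6.5648

6.56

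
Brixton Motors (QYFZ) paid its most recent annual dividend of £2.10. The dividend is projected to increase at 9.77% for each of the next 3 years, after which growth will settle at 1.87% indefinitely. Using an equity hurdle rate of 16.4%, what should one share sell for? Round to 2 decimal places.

£17.96

Two-stage DDM. Project D₁…D_3 at 0.0977, terminal growth 0.0187, discount at r = 0.164.
D_1 = 2.3052
D_2 = 2.5304
D_3 = 2.7776
Terminal value at t=3: TV = D_4/(r−g) = 2.8295/(0.164−0.0187) = 19.4738
P₀ = 2.3052/(1+0.164)^1 + 2.5304/(1+0.164)^2 + 2.7776/(1+0.164)^3 + 19.4738/(1+0.164)^3 = 17.9571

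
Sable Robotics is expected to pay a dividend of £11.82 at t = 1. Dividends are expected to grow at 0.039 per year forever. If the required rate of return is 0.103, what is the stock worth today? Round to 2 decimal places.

Gordon growth model: P₀ = D₁/(r − g), with D₁ = 11.82 given directly.
P₀ = 11.8200 / (0.103 − 0.039) = 11.8200 / 0.064 = 184.6875

£184.69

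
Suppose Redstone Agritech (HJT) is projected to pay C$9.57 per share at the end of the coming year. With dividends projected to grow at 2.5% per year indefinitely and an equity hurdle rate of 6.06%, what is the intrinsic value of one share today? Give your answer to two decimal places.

Gordon growth model: P₀ = D₁/(r − g), with D₁ = 9.57 given directly.
P₀ = 9.5700 / (0.0606 − 0.025) = 9.5700 / 0.0356 = 268.8202

C$268.82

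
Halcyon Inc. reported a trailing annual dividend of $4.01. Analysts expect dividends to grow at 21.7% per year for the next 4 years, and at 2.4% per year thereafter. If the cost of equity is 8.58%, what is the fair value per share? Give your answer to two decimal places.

Two-stage DDM. Project D₁…D_4 at 0.217, terminal growth 0.024, discount at r = 0.0858.
D_1 = 4.8802
D_2 = 5.9392
D_3 = 7.2280
D_4 = 8.7964
Terminal value at t=4: TV = D_5/(r−g) = 9.0075/(0.0858−0.024) = 145.7532
P₀ = 4.8802/(1+0.0858)^1 + 5.9392/(1+0.0858)^2 + 7.2280/(1+0.0858)^3 + 8.7964/(1+0.0858)^4 + 145.7532/(1+0.0858)^4 = 126.3693

$126.37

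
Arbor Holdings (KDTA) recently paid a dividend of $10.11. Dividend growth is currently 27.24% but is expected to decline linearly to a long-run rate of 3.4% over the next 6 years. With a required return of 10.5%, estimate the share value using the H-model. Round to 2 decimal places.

$249.08

H-model: P₀ = D₀[(1+g_L) + H(g_S−g_L)]/(r−g_L), with H = 6/2 = 3.
P₀ = 10.11 × [(1+0.034) + 3×(0.2724−0.034)] / (0.105−0.034)
   = 10.11 × 1.7492 / 0.071 = 249.0762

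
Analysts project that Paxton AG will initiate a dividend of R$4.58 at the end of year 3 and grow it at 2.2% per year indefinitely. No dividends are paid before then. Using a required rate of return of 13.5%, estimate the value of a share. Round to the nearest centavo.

Deferred-dividend DDM. At t=2 the remaining stream is a growing perpetuity with first payment D_3 = 4.58.
V_2 = D_3/(r−g) = 4.58/(0.135−0.022) = 40.5310
P₀ = V_2/(1+r)^2 = 40.5310/(1+0.135)^2 = 31.4627

R$31.46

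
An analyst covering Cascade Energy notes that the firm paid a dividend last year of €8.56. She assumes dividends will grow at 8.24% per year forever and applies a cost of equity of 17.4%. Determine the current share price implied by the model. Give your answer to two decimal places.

Gordon growth model: P₀ = D₁/(r − g). D₁ = 8.56 × (1 + 0.0824) = 9.2653.
P₀ = 9.2653 / (0.174 − 0.0824) = 9.2653 / 0.0916 = 101.1500

€101.15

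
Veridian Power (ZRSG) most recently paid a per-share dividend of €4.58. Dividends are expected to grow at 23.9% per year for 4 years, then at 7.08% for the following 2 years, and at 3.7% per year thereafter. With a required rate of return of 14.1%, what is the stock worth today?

€90.12

Three-stage DDM. Project D₁…D_6; terminal Gordon value at t=6 with g = 0.037; discount at r = 0.141.
D_1 = 5.6746
D_2 = 7.0309
D_3 = 8.7112
D_4 = 10.7932
D_5 = 11.5574
D_6 = 12.3756
TV_6 = 12.8335/(0.141−0.037) = 123.3993
P₀ = Σ Dₜ/(1+r)ᵗ + TV_6/(1+r)^6 = 90.1153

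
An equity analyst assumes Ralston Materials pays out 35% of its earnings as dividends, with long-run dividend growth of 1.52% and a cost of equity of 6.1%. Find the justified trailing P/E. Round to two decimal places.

Justified trailing P/E = b(1+g)/(r−g) = 0.35×(1+0.0152)/(0.061−0.0152) = 7.7581

7.76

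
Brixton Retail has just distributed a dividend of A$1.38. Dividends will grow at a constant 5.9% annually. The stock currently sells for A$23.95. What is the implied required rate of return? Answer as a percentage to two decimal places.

Rearranging the constant-growth DDM: r = D₁/P₀ + g.
D₁ = 1.38 × (1 + 0.059) = 1.4614.
r = 1.4614 / 23.95 + 0.059 = 0.06102 + 0.059 = 0.12002

12.00%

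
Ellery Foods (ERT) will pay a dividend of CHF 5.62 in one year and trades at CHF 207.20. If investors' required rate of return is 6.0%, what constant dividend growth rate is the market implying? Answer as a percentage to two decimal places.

From P₀ = D₁/(r − g), the implied growth is g = r − D₁/P₀.
g = 0.06 − 5.62/207.20 = 0.06 − 0.02712 = 0.03288

3.29%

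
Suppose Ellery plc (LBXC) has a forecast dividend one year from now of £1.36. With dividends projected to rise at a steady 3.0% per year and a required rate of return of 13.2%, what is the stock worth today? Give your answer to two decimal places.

Gordon growth model: P₀ = D₁/(r − g), with D₁ = 1.36 given directly.
P₀ = 1.3600 / (0.132 − 0.03) = 1.3600 / 0.102 = 13.3333

£13.33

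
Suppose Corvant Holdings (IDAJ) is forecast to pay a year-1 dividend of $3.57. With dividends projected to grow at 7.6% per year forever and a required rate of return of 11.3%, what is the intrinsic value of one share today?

$96.49

Gordon growth model: P₀ = D₁/(r − g), with D₁ = 3.57 given directly.
P₀ = 3.5700 / (0.113 − 0.076) = 3.5700 / 0.037 = 96.4865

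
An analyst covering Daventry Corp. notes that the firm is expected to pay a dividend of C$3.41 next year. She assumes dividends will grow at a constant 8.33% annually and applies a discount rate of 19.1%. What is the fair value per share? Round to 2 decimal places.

Gordon growth model: P₀ = D₁/(r − g), with D₁ = 3.41 given directly.
P₀ = 3.4100 / (0.191 − 0.0833) = 3.4100 / 0.1077 = 31.6620

C$31.66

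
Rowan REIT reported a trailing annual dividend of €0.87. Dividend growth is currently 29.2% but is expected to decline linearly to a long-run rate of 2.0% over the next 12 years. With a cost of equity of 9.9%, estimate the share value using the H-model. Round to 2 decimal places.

H-model: P₀ = D₀[(1+g_L) + H(g_S−g_L)]/(r−g_L), with H = 12/2 = 6.
P₀ = 0.87 × [(1+0.02) + 6×(0.292−0.02)] / (0.099−0.02)
   = 0.87 × 2.6520 / 0.079 = 29.2056

€29.21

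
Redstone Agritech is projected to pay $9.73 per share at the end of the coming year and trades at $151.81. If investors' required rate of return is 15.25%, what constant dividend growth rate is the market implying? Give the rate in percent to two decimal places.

8.84%

From P₀ = D₁/(r − g), the implied growth is g = r − D₁/P₀.
g = 0.1525 − 9.73/151.81 = 0.1525 − 0.06409 = 0.08841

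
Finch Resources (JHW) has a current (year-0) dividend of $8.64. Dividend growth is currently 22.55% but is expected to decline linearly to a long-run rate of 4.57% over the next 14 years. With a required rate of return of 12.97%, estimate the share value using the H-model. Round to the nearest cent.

H-model: P₀ = D₀[(1+g_L) + H(g_S−g_L)]/(r−g_L), with H = 14/2 = 7.
P₀ = 8.64 × [(1+0.0457) + 7×(0.2255−0.0457)] / (0.1297−0.0457)
   = 8.64 × 2.3043 / 0.084 = 237.0137

$237.01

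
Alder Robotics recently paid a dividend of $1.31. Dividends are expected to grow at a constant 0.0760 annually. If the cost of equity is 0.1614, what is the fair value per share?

Gordon growth model: P₀ = D₁/(r − g). D₁ = 1.31 × (1 + 0.076) = 1.4096.
P₀ = 1.4096 / (0.1614 − 0.076) = 1.4096 / 0.0854 = 16.5054

$16.51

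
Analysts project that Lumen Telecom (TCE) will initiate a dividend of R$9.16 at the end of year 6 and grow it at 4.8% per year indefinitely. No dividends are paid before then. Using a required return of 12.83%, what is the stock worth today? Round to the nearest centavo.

Deferred-dividend DDM. At t=5 the remaining stream is a growing perpetuity with first payment D_6 = 9.16.
V_5 = D_6/(r−g) = 9.16/(0.1283−0.048) = 114.0722
P₀ = V_5/(1+r)^5 = 114.0722/(1+0.1283)^5 = 62.3817

R$62.38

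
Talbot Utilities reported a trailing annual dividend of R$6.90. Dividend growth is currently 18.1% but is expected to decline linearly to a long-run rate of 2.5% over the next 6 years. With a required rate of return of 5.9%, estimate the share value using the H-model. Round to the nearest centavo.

H-model: P₀ = D₀[(1+g_L) + H(g_S−g_L)]/(r−g_L), with H = 6/2 = 3.
P₀ = 6.90 × [(1+0.025) + 3×(0.181−0.025)] / (0.059−0.025)
   = 6.90 × 1.4930 / 0.034 = 302.9912

R$302.99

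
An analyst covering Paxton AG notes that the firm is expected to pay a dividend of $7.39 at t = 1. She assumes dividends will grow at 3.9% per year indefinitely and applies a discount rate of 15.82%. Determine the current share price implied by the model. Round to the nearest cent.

Gordon growth model: P₀ = D₁/(r − g), with D₁ = 7.39 given directly.
P₀ = 7.3900 / (0.1582 − 0.039) = 7.3900 / 0.1192 = 61.9966

$62.00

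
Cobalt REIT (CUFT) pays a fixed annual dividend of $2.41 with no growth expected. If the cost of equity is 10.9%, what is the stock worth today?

Zero-growth DDM (perpetuity): P₀ = D/r = 2.41 / 0.109 = 22.1101

$22.11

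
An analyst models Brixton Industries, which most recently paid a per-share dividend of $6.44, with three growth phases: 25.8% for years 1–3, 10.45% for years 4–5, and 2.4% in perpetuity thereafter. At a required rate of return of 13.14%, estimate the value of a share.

$121.49

Three-stage DDM. Project D₁…D_5; terminal Gordon value at t=5 with g = 0.024; discount at r = 0.1314.
D_1 = 8.1015
D_2 = 10.1917
D_3 = 12.8212
D_4 = 14.1610
D_5 = 15.6408
TV_5 = 16.0162/(0.1314−0.024) = 149.1265
P₀ = Σ Dₜ/(1+r)ᵗ + TV_5/(1+r)^5 = 121.4947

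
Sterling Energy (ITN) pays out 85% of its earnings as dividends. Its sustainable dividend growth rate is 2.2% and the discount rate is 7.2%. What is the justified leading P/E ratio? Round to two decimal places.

Justified leading P/E = b/(r−g) = 0.85/(0.072−0.022) = 17.0000

17.00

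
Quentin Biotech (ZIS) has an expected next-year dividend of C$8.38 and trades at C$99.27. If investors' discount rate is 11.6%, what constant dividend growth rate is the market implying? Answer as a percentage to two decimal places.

3.16%

From P₀ = D₁/(r − g), the implied growth is g = r − D₁/P₀.
g = 0.116 − 8.38/99.27 = 0.116 − 0.08442 = 0.03158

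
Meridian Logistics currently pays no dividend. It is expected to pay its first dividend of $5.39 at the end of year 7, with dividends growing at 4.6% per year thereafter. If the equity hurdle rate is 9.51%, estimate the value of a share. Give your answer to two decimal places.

$63.65

Deferred-dividend DDM. At t=6 the remaining stream is a growing perpetuity with first payment D_7 = 5.39.
V_6 = D_7/(r−g) = 5.39/(0.0951−0.046) = 109.7760
P₀ = V_6/(1+r)^6 = 109.7760/(1+0.0951)^6 = 63.6480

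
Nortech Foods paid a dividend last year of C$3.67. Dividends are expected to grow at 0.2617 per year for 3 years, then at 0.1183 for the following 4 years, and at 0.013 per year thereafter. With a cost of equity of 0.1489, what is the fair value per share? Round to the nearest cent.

C$64.02

Three-stage DDM. Project D₁…D_7; terminal Gordon value at t=7 with g = 0.013; discount at r = 0.1489.
D_1 = 4.6304
D_2 = 5.8422
D_3 = 7.3711
D_4 = 8.2431
D_5 = 9.2183
D_6 = 10.3088
D_7 = 11.5284
TV_7 = 11.6782/(0.1489−0.013) = 85.9325
P₀ = Σ Dₜ/(1+r)ᵗ + TV_7/(1+r)^7 = 64.0210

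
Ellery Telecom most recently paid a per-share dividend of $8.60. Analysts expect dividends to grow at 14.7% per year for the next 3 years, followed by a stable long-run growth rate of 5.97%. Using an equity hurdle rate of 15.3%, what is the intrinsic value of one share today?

$121.69

Two-stage DDM. Project D₁…D_3 at 0.147, terminal growth 0.0597, discount at r = 0.153.
D_1 = 9.8642
D_2 = 11.3142
D_3 = 12.9774
Terminal value at t=3: TV = D_4/(r−g) = 13.7522/(0.153−0.0597) = 147.3975
P₀ = 9.8642/(1+0.153)^1 + 11.3142/(1+0.153)^2 + 12.9774/(1+0.153)^3 + 147.3975/(1+0.153)^3 = 121.6941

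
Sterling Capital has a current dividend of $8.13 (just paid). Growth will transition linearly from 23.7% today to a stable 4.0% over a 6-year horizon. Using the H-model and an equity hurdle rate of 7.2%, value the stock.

$414.38

H-model: P₀ = D₀[(1+g_L) + H(g_S−g_L)]/(r−g_L), with H = 6/2 = 3.
P₀ = 8.13 × [(1+0.04) + 3×(0.237−0.04)] / (0.072−0.04)
   = 8.13 × 1.6310 / 0.032 = 414.3759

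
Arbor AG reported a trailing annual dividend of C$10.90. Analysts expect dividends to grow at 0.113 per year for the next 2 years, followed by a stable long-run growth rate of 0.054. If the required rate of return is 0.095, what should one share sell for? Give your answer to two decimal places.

Two-stage DDM. Project D₁…D_2 at 0.113, terminal growth 0.054, discount at r = 0.095.
D_1 = 12.1317
D_2 = 13.5026
Terminal value at t=2: TV = D_3/(r−g) = 14.2317/(0.095−0.054) = 347.1152
P₀ = 12.1317/(1+0.095)^1 + 13.5026/(1+0.095)^2 + 347.1152/(1+0.095)^2 = 311.8383

C$311.84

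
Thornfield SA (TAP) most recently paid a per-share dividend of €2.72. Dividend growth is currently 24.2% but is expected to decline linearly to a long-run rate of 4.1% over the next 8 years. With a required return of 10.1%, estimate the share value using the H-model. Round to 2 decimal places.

€83.64

H-model: P₀ = D₀[(1+g_L) + H(g_S−g_L)]/(r−g_L), with H = 8/2 = 4.
P₀ = 2.72 × [(1+0.041) + 4×(0.242−0.041)] / (0.101−0.041)
   = 2.72 × 1.8450 / 0.06 = 83.6400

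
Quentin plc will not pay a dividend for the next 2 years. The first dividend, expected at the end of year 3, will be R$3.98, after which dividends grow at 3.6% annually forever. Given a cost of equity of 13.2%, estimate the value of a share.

Deferred-dividend DDM. At t=2 the remaining stream is a growing perpetuity with first payment D_3 = 3.98.
V_2 = D_3/(r−g) = 3.98/(0.132−0.036) = 41.4583
P₀ = V_2/(1+r)^2 = 41.4583/(1+0.132)^2 = 32.3533

R$32.35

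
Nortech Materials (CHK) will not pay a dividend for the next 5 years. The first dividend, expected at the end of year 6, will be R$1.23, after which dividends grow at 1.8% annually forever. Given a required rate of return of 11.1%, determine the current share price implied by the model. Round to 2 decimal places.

Deferred-dividend DDM. At t=5 the remaining stream is a growing perpetuity with first payment D_6 = 1.23.
V_5 = D_6/(r−g) = 1.23/(0.111−0.018) = 13.2258
P₀ = V_5/(1+r)^5 = 13.2258/(1+0.111)^5 = 7.8136

R$7.81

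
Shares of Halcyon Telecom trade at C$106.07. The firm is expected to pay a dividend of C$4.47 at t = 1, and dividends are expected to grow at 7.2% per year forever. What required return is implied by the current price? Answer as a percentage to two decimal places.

Rearranging the constant-growth DDM: r = D₁/P₀ + g.
r = 4.4700 / 106.07 + 0.072 = 0.04214 + 0.072 = 0.11414

11.41%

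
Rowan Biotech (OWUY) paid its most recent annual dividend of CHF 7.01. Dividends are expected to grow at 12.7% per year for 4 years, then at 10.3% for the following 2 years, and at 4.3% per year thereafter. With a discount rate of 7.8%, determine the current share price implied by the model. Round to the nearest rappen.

Three-stage DDM. Project D₁…D_6; terminal Gordon value at t=6 with g = 0.043; discount at r = 0.078.
D_1 = 7.9003
D_2 = 8.9036
D_3 = 10.0344
D_4 = 11.3087
D_5 = 12.4735
D_6 = 13.7583
TV_6 = 14.3499/(0.078−0.043) = 409.9973
P₀ = Σ Dₜ/(1+r)ᵗ + TV_6/(1+r)^6 = 309.9671

CHF 309.97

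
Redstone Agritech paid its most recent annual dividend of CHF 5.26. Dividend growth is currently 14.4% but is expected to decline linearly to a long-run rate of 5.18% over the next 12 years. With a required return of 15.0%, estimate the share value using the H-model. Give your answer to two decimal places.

CHF 85.97

H-model: P₀ = D₀[(1+g_L) + H(g_S−g_L)]/(r−g_L), with H = 12/2 = 6.
P₀ = 5.26 × [(1+0.0518) + 6×(0.144−0.0518)] / (0.15−0.0518)
   = 5.26 × 1.6050 / 0.0982 = 85.9705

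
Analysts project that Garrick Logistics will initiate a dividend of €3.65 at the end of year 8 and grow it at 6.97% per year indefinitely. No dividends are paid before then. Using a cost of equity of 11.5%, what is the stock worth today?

€37.61

Deferred-dividend DDM. At t=7 the remaining stream is a growing perpetuity with first payment D_8 = 3.65.
V_7 = D_8/(r−g) = 3.65/(0.115−0.0697) = 80.5740
P₀ = V_7/(1+r)^7 = 80.5740/(1+0.115)^7 = 37.6072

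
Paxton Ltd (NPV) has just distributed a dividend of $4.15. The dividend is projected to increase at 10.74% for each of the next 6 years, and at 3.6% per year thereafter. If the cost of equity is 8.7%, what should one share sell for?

Two-stage DDM. Project D₁…D_6 at 0.1074, terminal growth 0.036, discount at r = 0.087.
D_1 = 4.5957
D_2 = 5.0893
D_3 = 5.6359
D_4 = 6.2412
D_5 = 6.9115
D_6 = 7.6538
Terminal value at t=6: TV = D_7/(r−g) = 7.9293/(0.087−0.036) = 155.4765
P₀ = 4.5957/(1+0.087)^1 + 5.0893/(1+0.087)^2 + 5.6359/(1+0.087)^3 + 6.2412/(1+0.087)^4 + 6.9115/(1+0.087)^5 + 7.6538/(1+0.087)^6 + 155.4765/(1+0.087)^6 = 120.8390

$120.84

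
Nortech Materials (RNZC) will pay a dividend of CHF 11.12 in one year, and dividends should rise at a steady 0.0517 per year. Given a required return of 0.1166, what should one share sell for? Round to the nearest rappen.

CHF 171.34

Gordon growth model: P₀ = D₁/(r − g), with D₁ = 11.12 given directly.
P₀ = 11.1200 / (0.1166 − 0.0517) = 11.1200 / 0.0649 = 171.3405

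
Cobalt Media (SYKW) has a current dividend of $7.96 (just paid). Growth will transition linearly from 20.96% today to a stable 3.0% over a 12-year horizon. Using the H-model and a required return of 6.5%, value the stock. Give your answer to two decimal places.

H-model: P₀ = D₀[(1+g_L) + H(g_S−g_L)]/(r−g_L), with H = 12/2 = 6.
P₀ = 7.96 × [(1+0.03) + 6×(0.2096−0.03)] / (0.065−0.03)
   = 7.96 × 2.1076 / 0.035 = 479.3285

$479.33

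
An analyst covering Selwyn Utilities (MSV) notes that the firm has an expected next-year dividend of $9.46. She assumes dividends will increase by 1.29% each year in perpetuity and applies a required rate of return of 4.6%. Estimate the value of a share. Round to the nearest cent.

Gordon growth model: P₀ = D₁/(r − g), with D₁ = 9.46 given directly.
P₀ = 9.4600 / (0.046 − 0.0129) = 9.4600 / 0.0331 = 285.8006

$285.80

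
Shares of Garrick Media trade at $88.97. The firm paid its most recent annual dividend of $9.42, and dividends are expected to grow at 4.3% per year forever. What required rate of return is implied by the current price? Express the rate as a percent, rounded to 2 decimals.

15.34%

Rearranging the constant-growth DDM: r = D₁/P₀ + g.
D₁ = 9.42 × (1 + 0.043) = 9.8251.
r = 9.8251 / 88.97 + 0.043 = 0.11043 + 0.043 = 0.15343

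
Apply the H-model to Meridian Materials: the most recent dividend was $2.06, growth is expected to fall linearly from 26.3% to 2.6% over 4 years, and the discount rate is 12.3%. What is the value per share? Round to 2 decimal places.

H-model: P₀ = D₀[(1+g_L) + H(g_S−g_L)]/(r−g_L), with H = 4/2 = 2.
P₀ = 2.06 × [(1+0.026) + 2×(0.263−0.026)] / (0.123−0.026)
   = 2.06 × 1.5000 / 0.097 = 31.8557

$31.86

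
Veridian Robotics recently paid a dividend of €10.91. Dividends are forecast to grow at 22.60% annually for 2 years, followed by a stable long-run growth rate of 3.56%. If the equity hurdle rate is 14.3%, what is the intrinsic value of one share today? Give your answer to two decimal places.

€145.29

Two-stage DDM. Project D₁…D_2 at 0.226, terminal growth 0.0356, discount at r = 0.143.
D_1 = 13.3757
D_2 = 16.3986
Terminal value at t=2: TV = D_3/(r−g) = 16.9823/(0.143−0.0356) = 158.1224
P₀ = 13.3757/(1+0.143)^1 + 16.3986/(1+0.143)^2 + 158.1224/(1+0.143)^2 = 145.2865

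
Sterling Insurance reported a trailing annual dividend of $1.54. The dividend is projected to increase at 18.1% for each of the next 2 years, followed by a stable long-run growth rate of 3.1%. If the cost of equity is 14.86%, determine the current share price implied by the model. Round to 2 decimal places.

$17.49

Two-stage DDM. Project D₁…D_2 at 0.181, terminal growth 0.031, discount at r = 0.1486.
D_1 = 1.8187
D_2 = 2.1479
Terminal value at t=2: TV = D_3/(r−g) = 2.2145/(0.1486−0.031) = 18.8309
P₀ = 1.8187/(1+0.1486)^1 + 2.1479/(1+0.1486)^2 + 18.8309/(1+0.1486)^2 = 17.4852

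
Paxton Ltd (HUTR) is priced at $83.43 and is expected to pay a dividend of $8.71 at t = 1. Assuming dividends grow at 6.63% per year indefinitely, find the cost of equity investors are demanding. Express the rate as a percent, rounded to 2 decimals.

17.07%

Rearranging the constant-growth DDM: r = D₁/P₀ + g.
r = 8.7100 / 83.43 + 0.0663 = 0.10440 + 0.0663 = 0.17070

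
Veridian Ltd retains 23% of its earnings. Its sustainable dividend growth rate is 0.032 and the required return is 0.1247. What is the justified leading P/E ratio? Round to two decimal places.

Payout ratio b = 1 − 0.23 = 0.77.
Justified leading P/E = b/(r−g) = 0.77/(0.1247−0.032) = 8.3064

8.31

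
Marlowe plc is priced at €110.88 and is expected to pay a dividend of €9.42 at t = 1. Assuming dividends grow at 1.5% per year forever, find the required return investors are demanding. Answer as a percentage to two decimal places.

Rearranging the constant-growth DDM: r = D₁/P₀ + g.
r = 9.4200 / 110.88 + 0.015 = 0.08496 + 0.015 = 0.09996

10.00%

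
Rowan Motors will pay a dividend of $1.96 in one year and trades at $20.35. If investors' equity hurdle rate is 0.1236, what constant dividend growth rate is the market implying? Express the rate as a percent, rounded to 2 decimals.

2.73%

From P₀ = D₁/(r − g), the implied growth is g = r − D₁/P₀.
g = 0.1236 − 1.96/20.35 = 0.1236 − 0.09631 = 0.02729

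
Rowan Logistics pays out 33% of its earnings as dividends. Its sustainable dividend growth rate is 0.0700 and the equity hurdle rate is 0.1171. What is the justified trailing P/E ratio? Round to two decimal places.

Justified trailing P/E = b(1+g)/(r−g) = 0.33×(1+0.07)/(0.1171−0.07) = 7.4968

7.50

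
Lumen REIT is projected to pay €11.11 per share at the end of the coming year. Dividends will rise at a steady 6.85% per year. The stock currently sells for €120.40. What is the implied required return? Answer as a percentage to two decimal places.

16.08%

Rearranging the constant-growth DDM: r = D₁/P₀ + g.
r = 11.1100 / 120.40 + 0.0685 = 0.09228 + 0.0685 = 0.16078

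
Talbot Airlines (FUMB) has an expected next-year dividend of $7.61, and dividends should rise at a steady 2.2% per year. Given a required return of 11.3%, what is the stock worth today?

Gordon growth model: P₀ = D₁/(r − g), with D₁ = 7.61 given directly.
P₀ = 7.6100 / (0.113 − 0.022) = 7.6100 / 0.091 = 83.6264

$83.63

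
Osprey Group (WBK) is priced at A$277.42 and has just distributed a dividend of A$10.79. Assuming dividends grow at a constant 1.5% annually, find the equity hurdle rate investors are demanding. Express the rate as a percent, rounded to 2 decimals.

Rearranging the constant-growth DDM: r = D₁/P₀ + g.
D₁ = 10.79 × (1 + 0.015) = 10.9518.
r = 10.9518 / 277.42 + 0.015 = 0.03948 + 0.015 = 0.05448

5.45%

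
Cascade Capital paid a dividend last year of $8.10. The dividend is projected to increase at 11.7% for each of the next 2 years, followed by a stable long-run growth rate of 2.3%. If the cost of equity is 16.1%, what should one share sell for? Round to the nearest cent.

$70.87

Two-stage DDM. Project D₁…D_2 at 0.117, terminal growth 0.023, discount at r = 0.161.
D_1 = 9.0477
D_2 = 10.1063
Terminal value at t=2: TV = D_3/(r−g) = 10.3387/(0.161−0.023) = 74.9183
P₀ = 9.0477/(1+0.161)^1 + 10.1063/(1+0.161)^2 + 74.9183/(1+0.161)^2 = 70.8713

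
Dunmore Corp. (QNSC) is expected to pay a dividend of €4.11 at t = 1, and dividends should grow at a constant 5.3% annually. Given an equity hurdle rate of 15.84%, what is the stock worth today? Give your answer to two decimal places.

Gordon growth model: P₀ = D₁/(r − g), with D₁ = 4.11 given directly.
P₀ = 4.1100 / (0.1584 − 0.053) = 4.1100 / 0.1054 = 38.9943

€38.99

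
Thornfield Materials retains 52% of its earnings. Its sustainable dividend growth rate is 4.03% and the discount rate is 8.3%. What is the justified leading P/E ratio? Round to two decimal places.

11.24

Payout ratio b = 1 − 0.52 = 0.48.
Justified leading P/E = b/(r−g) = 0.48/(0.083−0.0403) = 11.2412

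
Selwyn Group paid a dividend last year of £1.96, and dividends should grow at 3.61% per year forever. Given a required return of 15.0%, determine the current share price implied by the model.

Gordon growth model: P₀ = D₁/(r − g). D₁ = 1.96 × (1 + 0.0361) = 2.0308.
P₀ = 2.0308 / (0.15 − 0.0361) = 2.0308 / 0.1139 = 17.8293

£17.83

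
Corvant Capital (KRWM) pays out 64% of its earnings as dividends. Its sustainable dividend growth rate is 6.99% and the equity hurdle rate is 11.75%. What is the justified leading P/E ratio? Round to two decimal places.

13.45

Justified leading P/E = b/(r−g) = 0.64/(0.1175−0.0699) = 13.4454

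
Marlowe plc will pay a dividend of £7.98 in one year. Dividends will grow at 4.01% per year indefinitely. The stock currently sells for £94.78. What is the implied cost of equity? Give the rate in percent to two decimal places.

Rearranging the constant-growth DDM: r = D₁/P₀ + g.
r = 7.9800 / 94.78 + 0.0401 = 0.08419 + 0.0401 = 0.12429

12.43%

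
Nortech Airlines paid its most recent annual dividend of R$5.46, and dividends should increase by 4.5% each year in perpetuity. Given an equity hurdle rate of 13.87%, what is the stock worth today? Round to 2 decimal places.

R$60.89

Gordon growth model: P₀ = D₁/(r − g). D₁ = 5.46 × (1 + 0.045) = 5.7057.
P₀ = 5.7057 / (0.1387 − 0.045) = 5.7057 / 0.0937 = 60.8933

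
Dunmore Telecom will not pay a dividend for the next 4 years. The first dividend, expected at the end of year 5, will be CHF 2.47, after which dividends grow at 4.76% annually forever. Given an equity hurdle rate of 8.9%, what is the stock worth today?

Deferred-dividend DDM. At t=4 the remaining stream is a growing perpetuity with first payment D_5 = 2.47.
V_4 = D_5/(r−g) = 2.47/(0.089−0.0476) = 59.6618
P₀ = V_4/(1+r)^4 = 59.6618/(1+0.089)^4 = 42.4214

CHF 42.42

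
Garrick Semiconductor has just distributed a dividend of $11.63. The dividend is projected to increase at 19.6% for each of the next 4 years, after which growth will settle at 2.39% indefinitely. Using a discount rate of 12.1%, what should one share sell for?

$213.74

Two-stage DDM. Project D₁…D_4 at 0.196, terminal growth 0.0239, discount at r = 0.121.
D_1 = 13.9095
D_2 = 16.6357
D_3 = 19.8963
D_4 = 23.7960
Terminal value at t=4: TV = D_5/(r−g) = 24.3648/(0.121−0.0239) = 250.9243
P₀ = 13.9095/(1+0.121)^1 + 16.6357/(1+0.121)^2 + 19.8963/(1+0.121)^3 + 23.7960/(1+0.121)^4 + 250.9243/(1+0.121)^4 = 213.7379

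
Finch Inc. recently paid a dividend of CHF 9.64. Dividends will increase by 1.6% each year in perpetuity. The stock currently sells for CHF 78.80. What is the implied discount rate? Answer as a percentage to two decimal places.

14.03%

Rearranging the constant-growth DDM: r = D₁/P₀ + g.
D₁ = 9.64 × (1 + 0.016) = 9.7942.
r = 9.7942 / 78.80 + 0.016 = 0.12429 + 0.016 = 0.14029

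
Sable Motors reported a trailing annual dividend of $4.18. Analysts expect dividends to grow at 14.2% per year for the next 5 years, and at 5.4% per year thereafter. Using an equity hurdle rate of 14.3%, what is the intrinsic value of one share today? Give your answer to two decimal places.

$70.13

Two-stage DDM. Project D₁…D_5 at 0.142, terminal growth 0.054, discount at r = 0.143.
D_1 = 4.7736
D_2 = 5.4514
D_3 = 6.2255
D_4 = 7.1095
D_5 = 8.1191
Terminal value at t=5: TV = D_6/(r−g) = 8.5575/(0.143−0.054) = 96.1518
P₀ = 4.7736/(1+0.143)^1 + 5.4514/(1+0.143)^2 + 6.2255/(1+0.143)^3 + 7.1095/(1+0.143)^4 + 8.1191/(1+0.143)^5 + 96.1518/(1+0.143)^5 = 70.1315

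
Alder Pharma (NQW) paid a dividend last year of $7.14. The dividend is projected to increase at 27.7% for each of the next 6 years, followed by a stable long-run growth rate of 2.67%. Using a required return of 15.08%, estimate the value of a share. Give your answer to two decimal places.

Two-stage DDM. Project D₁…D_6 at 0.277, terminal growth 0.0267, discount at r = 0.1508.
D_1 = 9.1178
D_2 = 11.6434
D_3 = 14.8686
D_4 = 18.9872
D_5 = 24.2467
D_6 = 30.9630
Terminal value at t=6: TV = D_7/(r−g) = 31.7898/(0.1508−0.0267) = 256.1624
P₀ = 9.1178/(1+0.1508)^1 + 11.6434/(1+0.1508)^2 + 14.8686/(1+0.1508)^3 + 18.9872/(1+0.1508)^4 + 24.2467/(1+0.1508)^5 + 30.9630/(1+0.1508)^6 + 256.1624/(1+0.1508)^6 = 172.9251

$172.93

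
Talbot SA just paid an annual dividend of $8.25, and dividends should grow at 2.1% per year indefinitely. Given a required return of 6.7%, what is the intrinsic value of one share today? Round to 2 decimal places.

Gordon growth model: P₀ = D₁/(r − g). D₁ = 8.25 × (1 + 0.021) = 8.4232.
P₀ = 8.4232 / (0.067 − 0.021) = 8.4232 / 0.046 = 183.1141

$183.11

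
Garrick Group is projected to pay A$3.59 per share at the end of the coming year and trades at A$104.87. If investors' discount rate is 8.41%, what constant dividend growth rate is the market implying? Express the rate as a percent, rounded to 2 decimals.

4.99%

From P₀ = D₁/(r − g), the implied growth is g = r − D₁/P₀.
g = 0.0841 − 3.59/104.87 = 0.0841 − 0.03423 = 0.04987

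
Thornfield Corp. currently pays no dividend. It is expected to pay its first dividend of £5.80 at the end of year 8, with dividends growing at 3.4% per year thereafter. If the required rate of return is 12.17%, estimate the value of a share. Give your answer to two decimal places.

£29.60

Deferred-dividend DDM. At t=7 the remaining stream is a growing perpetuity with first payment D_8 = 5.80.
V_7 = D_8/(r−g) = 5.80/(0.1217−0.034) = 66.1345
P₀ = V_7/(1+r)^7 = 66.1345/(1+0.1217)^7 = 29.6000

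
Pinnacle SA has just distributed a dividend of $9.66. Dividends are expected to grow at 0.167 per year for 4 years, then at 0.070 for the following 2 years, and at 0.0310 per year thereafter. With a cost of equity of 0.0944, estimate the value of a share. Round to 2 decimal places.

$263.79

Three-stage DDM. Project D₁…D_6; terminal Gordon value at t=6 with g = 0.031; discount at r = 0.0944.
D_1 = 11.2732
D_2 = 13.1558
D_3 = 15.3529
D_4 = 17.9168
D_5 = 19.1710
D_6 = 20.5129
TV_6 = 21.1489/(0.0944−0.031) = 333.5781
P₀ = Σ Dₜ/(1+r)ᵗ + TV_6/(1+r)^6 = 263.7897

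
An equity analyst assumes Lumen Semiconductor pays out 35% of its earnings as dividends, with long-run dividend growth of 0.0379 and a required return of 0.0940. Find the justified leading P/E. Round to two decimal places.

6.24

Justified leading P/E = b/(r−g) = 0.35/(0.094−0.0379) = 6.2389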